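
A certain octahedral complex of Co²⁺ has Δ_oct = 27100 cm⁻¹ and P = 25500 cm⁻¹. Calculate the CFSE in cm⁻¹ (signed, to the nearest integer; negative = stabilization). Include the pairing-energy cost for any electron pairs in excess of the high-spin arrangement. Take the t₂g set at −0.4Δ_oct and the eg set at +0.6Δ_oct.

-23280

Co is in group 9, so Co²⁺ is d⁷ (9 − 2 = 7).
With Δ_oct > P the complex is low-spin.
Filling d⁷ accordingly: t₂g⁶ eg¹.
Orbital CFSE = -1.8Δ_oct = -1.8 × 27100 = -48780 cm⁻¹.
Excess pairs vs high-spin: 3 − 2 = 1; pairing cost = +25500 cm⁻¹.
Net CFSE = -48780 + 25500 = -23280 cm⁻¹.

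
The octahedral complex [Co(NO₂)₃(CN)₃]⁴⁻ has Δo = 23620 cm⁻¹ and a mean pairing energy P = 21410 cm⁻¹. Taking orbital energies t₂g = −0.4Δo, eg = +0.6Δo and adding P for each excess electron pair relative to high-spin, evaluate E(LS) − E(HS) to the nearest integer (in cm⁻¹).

-2210

Ligand charges: 3×(-1) from NO₂⁻ and 3×(-1) from CN⁻ sum to -6; with overall charge -4, Co is +2.
Co²⁺: group 9, so d-count = 9 − 2 = 7.
In the high-spin limit (t₂g⁵ eg²) the orbital term is -0.8Δo = -18896 cm⁻¹, with no excess pairing.
Low-spin t₂g⁶ eg¹ gives -1.8Δo = -42516 cm⁻¹, but forming 1 extra pair costs 1P = 21410 cm⁻¹, so E(LS) = -42516 + 21410 = -21106 cm⁻¹.
Thus E(LS) − E(HS) = -2210 cm⁻¹.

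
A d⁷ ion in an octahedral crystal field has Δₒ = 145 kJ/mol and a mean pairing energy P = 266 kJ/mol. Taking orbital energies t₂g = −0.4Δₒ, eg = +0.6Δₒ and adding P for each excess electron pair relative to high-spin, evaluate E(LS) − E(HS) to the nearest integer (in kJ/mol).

121

High-spin d⁷ fills as t₂g⁵ eg² with CFSE 5(−0.4) + 2(+0.6) = -0.8Δₒ = -116 kJ/mol.
For low-spin the configuration is t₂g⁶ eg¹: orbital energy -1.8 × 145 = -261 kJ/mol, and 1 additional pair relative to high-spin adds 266 kJ/mol, giving 5 kJ/mol.
E(LS) − E(HS) = 5 − (-116) = 121 kJ/mol.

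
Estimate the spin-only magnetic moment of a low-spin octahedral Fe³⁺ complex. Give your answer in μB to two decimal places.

1.73 μB

Group 8 minus oxidation state +3 gives a d⁵ configuration for Fe³⁺.
Configuration: t2g^5 e_g^0 → 1 unpaired electron.
μ(spin-only) = √[1(1+2)] = √3 ≈ 1.73 μB.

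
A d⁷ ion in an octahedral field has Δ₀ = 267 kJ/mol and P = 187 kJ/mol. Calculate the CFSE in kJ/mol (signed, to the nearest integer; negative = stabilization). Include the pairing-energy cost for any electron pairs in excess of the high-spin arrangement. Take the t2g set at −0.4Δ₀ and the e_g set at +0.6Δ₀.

-294

With Δ₀ > P the complex is low-spin.
That gives t2g^6 e_g^1.
Orbital CFSE = -1.8Δ₀ = -1.8 × 267 = -481 kJ/mol.
Excess pairs vs high-spin: 3 − 2 = 1; pairing cost = +187 kJ/mol.
Net CFSE = -481 + 187 = -294 kJ/mol.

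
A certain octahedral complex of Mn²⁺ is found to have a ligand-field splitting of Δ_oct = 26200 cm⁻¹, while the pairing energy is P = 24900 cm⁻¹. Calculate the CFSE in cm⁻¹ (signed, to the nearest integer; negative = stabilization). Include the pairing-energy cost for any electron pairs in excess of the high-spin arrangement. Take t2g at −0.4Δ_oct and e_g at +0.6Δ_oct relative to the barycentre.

-2600

Mn is in group 7, so Mn²⁺ is d⁵ (7 − 2 = 5).
Since Δ_oct = 26200 cm⁻¹ > P = 24900 cm⁻¹, the complex adopts the low-spin configuration.
Filling d⁵ accordingly: t2g^5 e_g^0.
Orbital CFSE = -2.0Δ_oct = -2.0 × 26200 = -52400 cm⁻¹.
Excess pairs vs high-spin: 2 − 0 = 2; pairing cost = +49800 cm⁻¹.
Net CFSE = -52400 + 49800 = -2600 cm⁻¹.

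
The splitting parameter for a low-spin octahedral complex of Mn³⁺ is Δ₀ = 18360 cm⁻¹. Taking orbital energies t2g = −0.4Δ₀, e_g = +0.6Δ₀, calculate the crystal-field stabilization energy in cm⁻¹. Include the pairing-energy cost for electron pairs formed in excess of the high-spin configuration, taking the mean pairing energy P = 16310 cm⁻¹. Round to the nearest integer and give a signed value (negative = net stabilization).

Mn³⁺: group 7, so d-count = 7 − 3 = 4.
Configuration: t2g^4 e_g^0.
Orbital CFSE = 4(-0.4) + 0(0.6) = -1.6Δ₀ = -1.6 × 18360 = -29376 cm⁻¹.
Relative to high-spin t2g^3 e_g^1 (0 paired), the low-spin configuration has 1 additional pair, contributing +1 × 16310 = +16310 cm⁻¹.
Net CFSE = -29376 + 16310 = -13066 cm⁻¹.

-13066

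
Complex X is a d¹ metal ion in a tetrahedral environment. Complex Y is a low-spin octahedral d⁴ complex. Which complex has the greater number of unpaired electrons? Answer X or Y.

X: Tetrahedral splitting is small, so the complex is high-spin; e^1 t2^0 → 1 unpaired.
Y: t₂g⁴ eg⁰ → 2 unpaired.
So Y has more unpaired electrons.

Y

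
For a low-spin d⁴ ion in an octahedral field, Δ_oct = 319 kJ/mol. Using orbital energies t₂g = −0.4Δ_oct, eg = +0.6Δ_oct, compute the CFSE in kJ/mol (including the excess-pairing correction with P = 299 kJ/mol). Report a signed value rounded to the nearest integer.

-211

Electron filling gives t₂g⁴ eg⁰.
CFSE(orbital) = 4×(-0.4Δ_oct) + 0×(0.6Δ_oct) = -1.6Δ_oct; with Δ_oct = 319 kJ/mol that is -510 kJ/mol.
Relative to high-spin t₂g³ eg¹ (0 paired), the low-spin configuration has 1 additional pair, contributing +1 × 299 = +299 kJ/mol.
Net CFSE = -510 + 299 = -211 kJ/mol.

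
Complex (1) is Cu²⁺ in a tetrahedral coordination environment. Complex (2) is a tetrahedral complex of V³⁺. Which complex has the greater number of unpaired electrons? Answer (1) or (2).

(1): Group 11 minus oxidation state +2 gives a d⁹ configuration for Cu²⁺; Tetrahedral splitting is small, so the complex is high-spin; e^4 t2^5 → 1 unpaired.
(2): V sits in group 5; removing 3 electrons leaves V³⁺ with 5 − 3 = 2 d electrons; Tetrahedral splitting is small, so the complex is high-spin; e^2 t2^0 → 2 unpaired.
So (2) has more unpaired electrons.

(2)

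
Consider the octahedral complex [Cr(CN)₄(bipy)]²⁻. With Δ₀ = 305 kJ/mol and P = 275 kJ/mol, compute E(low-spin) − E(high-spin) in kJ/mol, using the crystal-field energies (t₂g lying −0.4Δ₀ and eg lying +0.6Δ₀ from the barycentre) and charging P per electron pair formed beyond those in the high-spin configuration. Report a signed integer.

-30

Ligand charges: 4×(-1) from CN⁻ and 1×(+0) from bipy sum to -4; with overall charge -2, Cr is +2.
Cr²⁺: group 6, so d-count = 6 − 2 = 4.
High-spin: t₂g³ eg¹, CFSE = -0.6Δ₀ = -183 kJ/mol.
For low-spin the configuration is t₂g⁴ eg⁰: orbital energy -1.6 × 305 = -488 kJ/mol, and 1 additional pair relative to high-spin adds 275 kJ/mol, giving -213 kJ/mol.
The difference is -213 − (-183) = -30 kJ/mol, so low-spin lies lower.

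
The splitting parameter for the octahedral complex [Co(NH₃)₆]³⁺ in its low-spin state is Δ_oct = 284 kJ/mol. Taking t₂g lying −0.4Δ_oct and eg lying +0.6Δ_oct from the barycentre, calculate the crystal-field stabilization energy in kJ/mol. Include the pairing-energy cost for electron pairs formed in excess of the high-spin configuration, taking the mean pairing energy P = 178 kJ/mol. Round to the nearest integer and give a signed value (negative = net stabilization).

NH₃ is neutral, so the +3 overall charge sits on Co: oxidation state +3.
Co is in group 9, so Co³⁺ is d⁶ (9 − 3 = 6).
Configuration: t₂g⁶ eg⁰.
Orbital CFSE = 6(-0.4) + 0(0.6) = -2.4Δ_oct = -2.4 × 284 = -682 kJ/mol.
Relative to high-spin t₂g⁴ eg² (1 paired), the low-spin configuration has 2 additional pairs, contributing +2 × 178 = +356 kJ/mol.
Combining: -682 + 356 = -326 kJ/mol.

-326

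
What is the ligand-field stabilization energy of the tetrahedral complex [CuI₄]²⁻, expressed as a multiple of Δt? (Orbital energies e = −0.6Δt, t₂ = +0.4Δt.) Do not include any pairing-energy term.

Each I⁻ contributes -1; 4 × (-1) = -4. With overall charge -2, Cu is in the +2 oxidation state.
Cu is in group 11, so Cu²⁺ is d⁹ (11 − 2 = 9).
Tetrahedral fields are weak (Δₜ ≈ 4/9 Δₒ), so electrons fill high-spin.
Configuration: e⁴ t₂⁵.
CFSE = 4(-0.6Δt) + 5(0.4Δt) = -2.4Δt + 2.0Δt = -0.4Δt.

-0.4 Δt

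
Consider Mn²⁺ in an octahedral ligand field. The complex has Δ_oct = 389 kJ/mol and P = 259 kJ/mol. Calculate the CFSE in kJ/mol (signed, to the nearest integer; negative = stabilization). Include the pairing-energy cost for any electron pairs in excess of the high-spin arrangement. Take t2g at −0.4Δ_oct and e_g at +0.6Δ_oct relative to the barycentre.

Mn is in group 7, so Mn²⁺ is d⁵ (7 − 2 = 5).
Δ_oct > P, so pairing is preferred: the ground state is low-spin.
Configuration: t2g^5 e_g^0.
Orbital CFSE = -2.0Δ_oct = -2.0 × 389 = -778 kJ/mol.
Excess pairs vs high-spin: 2 − 0 = 2; pairing cost = +518 kJ/mol.
Net CFSE = -778 + 518 = -260 kJ/mol.

-260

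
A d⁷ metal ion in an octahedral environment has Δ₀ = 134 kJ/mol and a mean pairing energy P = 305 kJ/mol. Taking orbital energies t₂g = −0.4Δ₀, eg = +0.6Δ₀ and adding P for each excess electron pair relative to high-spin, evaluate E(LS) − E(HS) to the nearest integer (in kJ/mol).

High-spin: t₂g⁵ eg², CFSE = -0.8Δ₀ = -107 kJ/mol.
For low-spin the configuration is t₂g⁶ eg¹: orbital energy -1.8 × 134 = -241 kJ/mol, and 1 additional pair relative to high-spin adds 305 kJ/mol, giving 64 kJ/mol.
The difference is 64 − (-107) = 171 kJ/mol, so high-spin lies lower.

171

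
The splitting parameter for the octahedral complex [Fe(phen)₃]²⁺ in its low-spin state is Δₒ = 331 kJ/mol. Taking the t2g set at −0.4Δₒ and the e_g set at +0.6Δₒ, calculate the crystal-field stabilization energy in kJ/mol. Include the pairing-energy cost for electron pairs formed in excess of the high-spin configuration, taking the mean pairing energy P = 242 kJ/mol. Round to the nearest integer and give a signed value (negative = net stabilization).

-310

phen is neutral, so the +2 overall charge sits on Fe: oxidation state +2.
Fe sits in group 8; removing 2 electrons leaves Fe²⁺ with 8 − 2 = 6 d electrons.
The d⁶ electrons fill as t2g^6 e_g^0.
CFSE(orbital) = 6×(-0.4Δₒ) + 0×(0.6Δₒ) = -2.4Δₒ; with Δₒ = 331 kJ/mol that is -794 kJ/mol.
Pairing penalty: 3 pairs vs 1 in the high-spin reference → 2 extra × P = 484 kJ/mol.
Overall CFSE = -794 + 484 = -310 kJ/mol.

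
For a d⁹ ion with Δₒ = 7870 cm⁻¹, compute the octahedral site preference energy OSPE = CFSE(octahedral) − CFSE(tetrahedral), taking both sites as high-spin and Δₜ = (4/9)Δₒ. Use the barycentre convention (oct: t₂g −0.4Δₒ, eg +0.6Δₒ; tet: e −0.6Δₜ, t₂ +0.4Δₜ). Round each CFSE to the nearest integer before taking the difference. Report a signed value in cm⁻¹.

Octahedral high-spin t₂g⁶ eg³: CFSE = -0.6 × 7870 = -4722 cm⁻¹.
Tetrahedral: e⁴ t₂⁵, CFSE = 4(−0.6) + 5(+0.4) = -0.4Δₜ = -0.4 × (4/9) × 7870 = -1399 cm⁻¹.
Subtracting, OSPE = -4722 − (-1399) = -3323 cm⁻¹.

-3323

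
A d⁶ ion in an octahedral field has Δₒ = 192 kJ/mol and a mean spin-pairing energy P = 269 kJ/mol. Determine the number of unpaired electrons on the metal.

4

With Δₒ < P the complex is high-spin.
Configuration: t₂g⁴ eg².
Unpaired electrons: 4.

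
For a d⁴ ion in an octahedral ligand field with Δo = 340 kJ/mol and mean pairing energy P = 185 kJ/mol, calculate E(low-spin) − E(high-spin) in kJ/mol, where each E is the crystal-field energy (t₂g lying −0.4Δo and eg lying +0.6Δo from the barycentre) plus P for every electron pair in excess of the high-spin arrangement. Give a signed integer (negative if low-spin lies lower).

High-spin d⁴ fills as t₂g³ eg¹ with CFSE 3(−0.4) + 1(+0.6) = -0.6Δo = -204 kJ/mol.
Low-spin t₂g⁴ eg⁰ gives -1.6Δo = -544 kJ/mol, but forming 1 extra pair costs 1P = 185 kJ/mol, so E(LS) = -544 + 185 = -359 kJ/mol.
Thus E(LS) − E(HS) = -155 kJ/mol.

-155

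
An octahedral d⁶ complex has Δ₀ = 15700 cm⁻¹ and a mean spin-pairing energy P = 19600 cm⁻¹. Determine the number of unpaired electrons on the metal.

4

With Δ₀ < P the complex is high-spin.
Filling d⁶ accordingly: t2g^4 e_g^2.
Unpaired electrons: 4.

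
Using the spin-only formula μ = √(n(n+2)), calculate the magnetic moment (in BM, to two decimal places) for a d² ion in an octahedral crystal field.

Configuration: t2g^2 e_g^0 → 2 unpaired electrons.
μ(spin-only) = √[2(2+2)] = √8 ≈ 2.83 BM.

2.83 BM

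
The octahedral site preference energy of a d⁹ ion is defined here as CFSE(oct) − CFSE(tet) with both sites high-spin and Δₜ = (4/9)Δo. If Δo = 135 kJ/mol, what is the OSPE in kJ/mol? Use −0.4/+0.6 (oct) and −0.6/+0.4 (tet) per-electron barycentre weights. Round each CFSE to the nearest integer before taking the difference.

In an octahedral site d⁹ (HS) is t2g^6 e_g^3, giving CFSE(oct) = -0.6Δo = -81 kJ/mol.
Tetrahedral e^4 t2^5 gives -0.4Δₜ = -0.4 × (4/9) × 135 = -24 kJ/mol.
OSPE = -81 − (-24) = -57 kJ/mol.

-57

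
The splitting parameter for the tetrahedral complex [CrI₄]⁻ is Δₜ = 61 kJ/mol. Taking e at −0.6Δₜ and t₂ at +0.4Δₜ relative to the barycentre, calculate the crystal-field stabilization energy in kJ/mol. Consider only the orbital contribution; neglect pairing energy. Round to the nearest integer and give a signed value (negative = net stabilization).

Each I⁻ contributes -1; 4 × (-1) = -4. With overall charge -1, Cr is in the +3 oxidation state.
Group 6 minus oxidation state +3 gives a d³ configuration for Cr³⁺.
With tetrahedral geometry the complex is necessarily high-spin.
Electron filling gives e² t₂¹.
CFSE(orbital) = 2×(-0.6Δₜ) + 1×(0.4Δₜ) = -0.8Δₜ; with Δₜ = 61 kJ/mol that is -49 kJ/mol.

-49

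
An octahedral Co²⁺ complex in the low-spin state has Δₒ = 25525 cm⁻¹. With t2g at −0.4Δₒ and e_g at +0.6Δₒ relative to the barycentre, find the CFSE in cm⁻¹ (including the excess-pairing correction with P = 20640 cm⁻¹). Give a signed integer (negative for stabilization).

Co is in group 9, so Co²⁺ is d⁷ (9 − 2 = 7).
Electron filling gives t2g^6 e_g^1.
The orbital stabilization is -1.8Δₒ = -1.8 × 25525 = -45945 cm⁻¹.
High-spin d⁷ would be t2g^5 e_g^2 with 2 pairs; low-spin has 3, so 1 excess pair costs +1P = +20640 cm⁻¹.
Net CFSE = -45945 + 20640 = -25305 cm⁻¹.

-25305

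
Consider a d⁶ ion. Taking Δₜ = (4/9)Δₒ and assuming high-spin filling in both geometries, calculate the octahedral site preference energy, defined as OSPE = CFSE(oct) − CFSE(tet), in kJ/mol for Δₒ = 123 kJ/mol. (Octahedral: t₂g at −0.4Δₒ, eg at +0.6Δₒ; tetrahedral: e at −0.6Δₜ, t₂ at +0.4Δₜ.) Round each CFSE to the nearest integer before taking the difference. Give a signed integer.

-16

In an octahedral site d⁶ (HS) is t₂g⁴ eg², giving CFSE(oct) = -0.4Δₒ = -49 kJ/mol.
Tetrahedral e³ t₂³ gives -0.6Δₜ = -0.6 × (4/9) × 123 = -33 kJ/mol.
OSPE = CFSE(oct) − CFSE(tet) = -49 − (-33) = -16 kJ/mol.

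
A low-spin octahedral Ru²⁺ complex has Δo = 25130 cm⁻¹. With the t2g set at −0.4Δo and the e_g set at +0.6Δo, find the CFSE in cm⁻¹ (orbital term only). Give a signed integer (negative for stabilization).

-60312

Ru sits in group 8; removing 2 electrons leaves Ru²⁺ with 8 − 2 = 6 d electrons.
The d⁶ electrons fill as t2g^6 e_g^0.
The orbital stabilization is -2.4Δo = -2.4 × 25130 = -60312 cm⁻¹.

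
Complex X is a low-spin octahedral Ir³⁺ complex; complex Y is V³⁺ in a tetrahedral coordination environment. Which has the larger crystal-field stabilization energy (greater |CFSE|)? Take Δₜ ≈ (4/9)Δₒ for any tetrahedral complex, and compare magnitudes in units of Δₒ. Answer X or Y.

X

X: Ir sits in group 9; removing 3 electrons leaves Ir³⁺ with 9 − 3 = 6 d electrons; t2g^6 e_g^0, CFSE = -2.4Δₒ.
Y: V³⁺: group 5, so d-count = 5 − 3 = 2; With tetrahedral geometry the complex is necessarily high-spin; e² t₂⁰, CFSE = -1.2Δₜ ≈ -0.53Δₒ.
So X has the larger |CFSE|.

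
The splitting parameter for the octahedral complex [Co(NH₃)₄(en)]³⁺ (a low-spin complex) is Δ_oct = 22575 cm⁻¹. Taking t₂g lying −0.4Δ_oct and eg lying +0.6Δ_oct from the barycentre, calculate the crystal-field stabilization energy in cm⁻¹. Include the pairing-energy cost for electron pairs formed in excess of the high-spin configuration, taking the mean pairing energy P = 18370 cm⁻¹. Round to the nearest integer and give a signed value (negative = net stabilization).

-17440

Ligand charges: 4×(+0) from NH₃ and 1×(+0) from en sum to +0; with overall charge +3, Co is +3.
Co is in group 9, so Co³⁺ is d⁶ (9 − 3 = 6).
Configuration: t₂g⁶ eg⁰.
Orbital CFSE = 6(-0.4) + 0(0.6) = -2.4Δ_oct = -2.4 × 22575 = -54180 cm⁻¹.
High-spin d⁶ would be t₂g⁴ eg² with 1 pair; low-spin has 3, so 2 excess pairs cost +2P = +36740 cm⁻¹.
Net CFSE = -54180 + 36740 = -17440 cm⁻¹.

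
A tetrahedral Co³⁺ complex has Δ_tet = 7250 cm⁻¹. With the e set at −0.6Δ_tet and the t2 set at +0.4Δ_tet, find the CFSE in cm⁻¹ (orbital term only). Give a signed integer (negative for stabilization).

Group 9 minus oxidation state +3 gives a d⁶ configuration for Co³⁺.
Tetrahedral splitting is small, so the complex is high-spin.
Electron filling gives e^3 t2^3.
CFSE(orbital) = 3×(-0.6Δ_tet) + 3×(0.4Δ_tet) = -0.6Δ_tet; with Δ_tet = 7250 cm⁻¹ that is -4350 cm⁻¹.

-4350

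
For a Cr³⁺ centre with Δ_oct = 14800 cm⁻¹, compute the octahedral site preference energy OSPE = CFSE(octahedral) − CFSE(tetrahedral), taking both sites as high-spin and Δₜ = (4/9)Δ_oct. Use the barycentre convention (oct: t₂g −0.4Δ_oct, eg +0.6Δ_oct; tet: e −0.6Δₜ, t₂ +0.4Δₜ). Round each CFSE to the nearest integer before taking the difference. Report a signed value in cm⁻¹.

-12498

Cr sits in group 6; removing 3 electrons leaves Cr³⁺ with 6 − 3 = 3 d electrons.
In an octahedral site d³ (HS) is t2g^3 e_g^0, giving CFSE(oct) = -1.2Δ_oct = -17760 cm⁻¹.
Tetrahedral e^2 t2^1 gives -0.8Δₜ = -0.8 × (4/9) × 14800 = -5262 cm⁻¹.
OSPE = CFSE(oct) − CFSE(tet) = -17760 − (-5262) = -12498 cm⁻¹.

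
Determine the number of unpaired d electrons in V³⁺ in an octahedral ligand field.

Group 5 minus oxidation state +3 gives a d² configuration for V³⁺.
For octahedral d² the high- and low-spin configurations coincide.
Configuration: t₂g² eg⁰, giving 2 unpaired electrons.

2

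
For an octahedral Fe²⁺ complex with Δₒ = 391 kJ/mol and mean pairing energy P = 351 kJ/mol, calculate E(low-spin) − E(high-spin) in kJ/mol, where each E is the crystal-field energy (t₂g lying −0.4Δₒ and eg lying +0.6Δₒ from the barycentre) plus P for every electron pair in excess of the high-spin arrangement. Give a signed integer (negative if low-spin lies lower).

Fe²⁺: group 8, so d-count = 8 − 2 = 6.
High-spin: t₂g⁴ eg², CFSE = -0.4Δₒ = -156 kJ/mol.
For low-spin the configuration is t₂g⁶ eg⁰: orbital energy -2.4 × 391 = -938 kJ/mol, and 2 additional pairs relative to high-spin add 702 kJ/mol, giving -236 kJ/mol.
E(LS) − E(HS) = -236 − (-156) = -80 kJ/mol.

-80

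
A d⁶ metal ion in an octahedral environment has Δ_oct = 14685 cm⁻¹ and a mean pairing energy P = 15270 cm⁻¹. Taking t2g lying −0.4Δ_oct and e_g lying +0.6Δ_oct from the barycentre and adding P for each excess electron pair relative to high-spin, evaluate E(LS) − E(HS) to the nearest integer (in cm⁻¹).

1170

In the high-spin limit (t2g^4 e_g^2) the orbital term is -0.4Δ_oct = -5874 cm⁻¹, with no excess pairing.
For low-spin the configuration is t2g^6 e_g^0: orbital energy -2.4 × 14685 = -35244 cm⁻¹, and 2 additional pairs relative to high-spin add 30540 cm⁻¹, giving -4704 cm⁻¹.
The difference is -4704 − (-5874) = 1170 cm⁻¹, so high-spin lies lower.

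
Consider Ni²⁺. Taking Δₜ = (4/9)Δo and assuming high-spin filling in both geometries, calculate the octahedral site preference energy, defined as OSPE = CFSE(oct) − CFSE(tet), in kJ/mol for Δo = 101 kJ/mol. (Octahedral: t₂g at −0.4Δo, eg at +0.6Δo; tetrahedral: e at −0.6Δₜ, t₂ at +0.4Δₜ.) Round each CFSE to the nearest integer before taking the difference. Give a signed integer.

-85

Ni²⁺: group 10, so d-count = 10 − 2 = 8.
Octahedral high-spin t₂g⁶ eg²: CFSE = -1.2 × 101 = -121 kJ/mol.
In a tetrahedral site the filling is e⁴ t₂⁴: CFSE(tet) = -0.8Δₜ = -0.8 × (4/9)(101) = -36 kJ/mol.
Subtracting, OSPE = -121 − (-36) = -85 kJ/mol.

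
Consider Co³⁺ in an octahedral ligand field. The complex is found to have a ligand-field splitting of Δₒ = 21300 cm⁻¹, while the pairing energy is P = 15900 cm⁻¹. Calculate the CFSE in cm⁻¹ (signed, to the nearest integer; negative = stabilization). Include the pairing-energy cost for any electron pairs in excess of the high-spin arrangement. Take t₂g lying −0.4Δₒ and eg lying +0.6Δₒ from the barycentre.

-19320

Group 9 minus oxidation state +3 gives a d⁶ configuration for Co³⁺.
Δₒ > P, so pairing is preferred: the ground state is low-spin.
Configuration: t₂g⁶ eg⁰.
Orbital CFSE = -2.4Δₒ = -2.4 × 21300 = -51120 cm⁻¹.
Excess pairs vs high-spin: 3 − 1 = 2; pairing cost = +31800 cm⁻¹.
Net CFSE = -51120 + 31800 = -19320 cm⁻¹.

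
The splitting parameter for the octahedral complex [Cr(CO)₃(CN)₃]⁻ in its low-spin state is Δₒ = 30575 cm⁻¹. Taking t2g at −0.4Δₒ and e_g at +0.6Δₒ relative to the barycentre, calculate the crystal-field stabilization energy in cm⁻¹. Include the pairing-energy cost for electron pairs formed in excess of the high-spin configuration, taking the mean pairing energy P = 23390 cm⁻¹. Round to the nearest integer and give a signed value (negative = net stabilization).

-25530

Ligand charges: 3×(+0) from CO and 3×(-1) from CN⁻ sum to -3; with overall charge -1, Cr is +2.
Group 6 minus oxidation state +2 gives a d⁴ configuration for Cr²⁺.
Electron filling gives t2g^4 e_g^0.
CFSE(orbital) = 4×(-0.4Δₒ) + 0×(0.6Δₒ) = -1.6Δₒ; with Δₒ = 30575 cm⁻¹ that is -48920 cm⁻¹.
Pairing penalty: 1 pair vs 0 in the high-spin reference → 1 extra × P = 23390 cm⁻¹.
Overall CFSE = -48920 + 23390 = -25530 cm⁻¹.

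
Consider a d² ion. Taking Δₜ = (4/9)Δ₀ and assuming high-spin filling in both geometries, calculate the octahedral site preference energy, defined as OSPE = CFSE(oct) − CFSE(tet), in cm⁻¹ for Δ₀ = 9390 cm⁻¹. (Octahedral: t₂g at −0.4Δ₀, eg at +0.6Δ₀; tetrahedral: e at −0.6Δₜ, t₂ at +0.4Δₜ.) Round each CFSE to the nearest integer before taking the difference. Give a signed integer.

Octahedral high-spin t₂g² eg⁰: CFSE = -0.8 × 9390 = -7512 cm⁻¹.
In a tetrahedral site the filling is e² t₂⁰: CFSE(tet) = -1.2Δₜ = -1.2 × (4/9)(9390) = -5008 cm⁻¹.
OSPE = CFSE(oct) − CFSE(tet) = -7512 − (-5008) = -2504 cm⁻¹.

-2504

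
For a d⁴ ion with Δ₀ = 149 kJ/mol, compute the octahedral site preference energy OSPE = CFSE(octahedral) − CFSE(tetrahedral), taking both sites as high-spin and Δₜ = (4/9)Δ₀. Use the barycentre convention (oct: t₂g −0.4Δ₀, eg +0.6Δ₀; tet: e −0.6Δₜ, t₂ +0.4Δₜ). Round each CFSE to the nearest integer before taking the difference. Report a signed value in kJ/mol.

-63

In an octahedral site d⁴ (HS) is t2g^3 e_g^1, giving CFSE(oct) = -0.6Δ₀ = -89 kJ/mol.
Tetrahedral: e^2 t2^2, CFSE = 2(−0.6) + 2(+0.4) = -0.4Δₜ = -0.4 × (4/9) × 149 = -26 kJ/mol.
OSPE = CFSE(oct) − CFSE(tet) = -89 − (-26) = -63 kJ/mol.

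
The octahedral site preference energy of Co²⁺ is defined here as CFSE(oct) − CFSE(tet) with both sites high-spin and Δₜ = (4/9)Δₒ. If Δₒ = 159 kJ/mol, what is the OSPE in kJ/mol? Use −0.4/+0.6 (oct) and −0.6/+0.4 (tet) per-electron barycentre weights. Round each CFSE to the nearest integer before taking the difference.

-42

Co is in group 9, so Co²⁺ is d⁷ (9 − 2 = 7).
In an octahedral site d⁷ (HS) is t₂g⁵ eg², giving CFSE(oct) = -0.8Δₒ = -127 kJ/mol.
Tetrahedral e⁴ t₂³ gives -1.2Δₜ = -1.2 × (4/9) × 159 = -85 kJ/mol.
Subtracting, OSPE = -127 − (-85) = -42 kJ/mol.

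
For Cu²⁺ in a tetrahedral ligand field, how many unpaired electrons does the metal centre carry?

Cu²⁺: group 11, so d-count = 11 − 2 = 9.
With tetrahedral geometry the complex is necessarily high-spin.
Configuration: e⁴ t₂⁵, giving 1 unpaired electron.

1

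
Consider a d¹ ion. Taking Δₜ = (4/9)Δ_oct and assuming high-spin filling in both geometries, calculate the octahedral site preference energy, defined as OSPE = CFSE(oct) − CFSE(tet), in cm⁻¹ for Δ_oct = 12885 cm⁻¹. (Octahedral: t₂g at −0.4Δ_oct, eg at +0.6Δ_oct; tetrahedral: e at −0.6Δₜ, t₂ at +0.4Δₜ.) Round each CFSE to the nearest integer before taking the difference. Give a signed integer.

Octahedral high-spin t2g^1 e_g^0: CFSE = -0.4 × 12885 = -5154 cm⁻¹.
Tetrahedral: e^1 t2^0, CFSE = 1(−0.6) + 0(+0.4) = -0.6Δₜ = -0.6 × (4/9) × 12885 = -3436 cm⁻¹.
OSPE = CFSE(oct) − CFSE(tet) = -5154 − (-3436) = -1718 cm⁻¹.

-1718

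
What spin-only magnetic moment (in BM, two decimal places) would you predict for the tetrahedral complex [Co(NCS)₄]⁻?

4.90 BM

Each NCS⁻ contributes -1; 4 × (-1) = -4. With overall charge -1, Co is in the +3 oxidation state.
Co sits in group 9; removing 3 electrons leaves Co³⁺ with 9 − 3 = 6 d electrons.
With tetrahedral geometry the complex is necessarily high-spin.
Configuration: e³ t₂³ → 4 unpaired electrons.
μ(spin-only) = √[4(4+2)] = √24 ≈ 4.90 BM.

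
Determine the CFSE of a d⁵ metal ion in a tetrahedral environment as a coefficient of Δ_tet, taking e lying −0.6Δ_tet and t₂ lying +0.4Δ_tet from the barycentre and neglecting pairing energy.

With tetrahedral geometry the complex is necessarily high-spin.
Configuration: e² t₂³.
CFSE = 2(-0.6Δ_tet) + 3(0.4Δ_tet) = -1.2Δ_tet + 1.2Δ_tet = 0.0Δ_tet.

0.0 Δ_tet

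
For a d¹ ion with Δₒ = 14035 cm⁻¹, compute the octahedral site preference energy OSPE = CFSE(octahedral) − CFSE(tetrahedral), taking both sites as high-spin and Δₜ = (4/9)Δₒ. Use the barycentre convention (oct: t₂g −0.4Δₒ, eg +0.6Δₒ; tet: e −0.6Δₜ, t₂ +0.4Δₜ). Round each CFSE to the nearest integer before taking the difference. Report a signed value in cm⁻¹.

Octahedral high-spin t₂g¹ eg⁰: CFSE = -0.4 × 14035 = -5614 cm⁻¹.
Tetrahedral: e¹ t₂⁰, CFSE = 1(−0.6) + 0(+0.4) = -0.6Δₜ = -0.6 × (4/9) × 14035 = -3743 cm⁻¹.
Subtracting, OSPE = -5614 − (-3743) = -1871 cm⁻¹.

-1871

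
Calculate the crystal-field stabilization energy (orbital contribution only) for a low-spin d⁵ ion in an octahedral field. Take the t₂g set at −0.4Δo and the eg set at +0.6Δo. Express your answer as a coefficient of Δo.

-2.0 Δo

Configuration: t₂g⁵ eg⁰.
CFSE = 5(-0.4Δo) + 0(0.6Δo) = -2.0Δo + 0.0Δo = -2.0Δo.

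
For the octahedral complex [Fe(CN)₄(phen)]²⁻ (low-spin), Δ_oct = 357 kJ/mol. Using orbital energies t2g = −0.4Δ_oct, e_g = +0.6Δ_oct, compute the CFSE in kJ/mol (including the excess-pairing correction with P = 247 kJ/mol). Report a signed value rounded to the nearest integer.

-363

Ligand charges: 4×(-1) from CN⁻ and 1×(+0) from phen sum to -4; with overall charge -2, Fe is +2.
Fe²⁺: group 8, so d-count = 8 − 2 = 6.
The d⁶ electrons fill as t2g^6 e_g^0.
Orbital CFSE = 6(-0.4) + 0(0.6) = -2.4Δ_oct = -2.4 × 357 = -857 kJ/mol.
High-spin d⁶ would be t2g^4 e_g^2 with 1 pair; low-spin has 3, so 2 excess pairs cost +2P = +494 kJ/mol.
Combining: -857 + 494 = -363 kJ/mol.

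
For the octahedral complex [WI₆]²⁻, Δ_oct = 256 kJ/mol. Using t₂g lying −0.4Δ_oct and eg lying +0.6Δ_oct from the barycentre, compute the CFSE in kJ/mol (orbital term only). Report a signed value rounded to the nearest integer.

Each I⁻ contributes -1; 6 × (-1) = -6. With overall charge -2, W is in the +4 oxidation state.
W sits in group 6; removing 4 electrons leaves W⁴⁺ with 6 − 4 = 2 d electrons.
For octahedral d² the high- and low-spin configurations coincide.
Configuration: t₂g² eg⁰.
Orbital CFSE = 2(-0.4) + 0(0.6) = -0.8Δ_oct = -0.8 × 256 = -205 kJ/mol.

-205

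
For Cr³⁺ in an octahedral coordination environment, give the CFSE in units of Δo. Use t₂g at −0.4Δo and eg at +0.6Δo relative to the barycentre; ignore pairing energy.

-1.2 Δo

Cr sits in group 6; removing 3 electrons leaves Cr³⁺ with 6 − 3 = 3 d electrons.
Configuration: t₂g³ eg⁰.
CFSE = 3(-0.4Δo) + 0(0.6Δo) = -1.2Δo + 0.0Δo = -1.2Δo.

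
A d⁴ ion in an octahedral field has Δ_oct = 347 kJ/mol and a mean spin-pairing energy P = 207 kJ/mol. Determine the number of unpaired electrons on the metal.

Since Δ_oct = 347 kJ/mol > P = 207 kJ/mol, the complex adopts the low-spin configuration.
Configuration: t2g^4 e_g^0.
Unpaired electrons: 2.

2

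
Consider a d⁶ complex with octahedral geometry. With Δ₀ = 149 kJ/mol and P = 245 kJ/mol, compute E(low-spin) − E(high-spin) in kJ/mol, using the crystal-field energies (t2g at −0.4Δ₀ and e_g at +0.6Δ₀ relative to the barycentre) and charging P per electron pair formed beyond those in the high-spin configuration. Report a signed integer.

192

High-spin: t2g^4 e_g^2, CFSE = -0.4Δ₀ = -60 kJ/mol.
Low-spin t2g^6 e_g^0 gives -2.4Δ₀ = -358 kJ/mol, but forming 2 extra pairs costs 2P = 490 kJ/mol, so E(LS) = -358 + 490 = 132 kJ/mol.
E(LS) − E(HS) = 132 − (-60) = 192 kJ/mol.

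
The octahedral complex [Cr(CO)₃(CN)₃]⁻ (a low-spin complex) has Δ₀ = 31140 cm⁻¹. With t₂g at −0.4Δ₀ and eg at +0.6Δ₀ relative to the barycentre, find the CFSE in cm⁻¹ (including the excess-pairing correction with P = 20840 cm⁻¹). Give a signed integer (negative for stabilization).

-28984

Ligand charges: 3×(+0) from CO and 3×(-1) from CN⁻ sum to -3; with overall charge -1, Cr is +2.
Cr is in group 6, so Cr²⁺ is d⁴ (6 − 2 = 4).
Configuration: t₂g⁴ eg⁰.
Orbital CFSE = 4(-0.4) + 0(0.6) = -1.6Δ₀ = -1.6 × 31140 = -49824 cm⁻¹.
Pairing penalty: 1 pair vs 0 in the high-spin reference → 1 extra × P = 20840 cm⁻¹.
Combining: -49824 + 20840 = -28984 cm⁻¹.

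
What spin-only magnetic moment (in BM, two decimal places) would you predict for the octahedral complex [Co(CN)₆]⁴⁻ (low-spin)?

Each CN⁻ contributes -1; 6 × (-1) = -6. With overall charge -4, Co is in the +2 oxidation state.
Group 9 minus oxidation state +2 gives a d⁷ configuration for Co²⁺.
Configuration: t2g^6 e_g^1 → 1 unpaired electron.
μ(spin-only) = √[1(1+2)] = √3 ≈ 1.73 BM.

1.73 BM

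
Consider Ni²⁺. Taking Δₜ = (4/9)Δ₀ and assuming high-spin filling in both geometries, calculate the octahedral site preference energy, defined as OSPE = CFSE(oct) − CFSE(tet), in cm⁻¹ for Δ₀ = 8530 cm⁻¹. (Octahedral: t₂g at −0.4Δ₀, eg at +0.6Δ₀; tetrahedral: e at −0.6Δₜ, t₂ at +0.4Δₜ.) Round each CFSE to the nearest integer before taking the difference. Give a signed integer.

-7203

Ni is in group 10, so Ni²⁺ is d⁸ (10 − 2 = 8).
Octahedral high-spin t₂g⁶ eg²: CFSE = -1.2 × 8530 = -10236 cm⁻¹.
Tetrahedral: e⁴ t₂⁴, CFSE = 4(−0.6) + 4(+0.4) = -0.8Δₜ = -0.8 × (4/9) × 8530 = -3033 cm⁻¹.
Subtracting, OSPE = -10236 − (-3033) = -7203 cm⁻¹.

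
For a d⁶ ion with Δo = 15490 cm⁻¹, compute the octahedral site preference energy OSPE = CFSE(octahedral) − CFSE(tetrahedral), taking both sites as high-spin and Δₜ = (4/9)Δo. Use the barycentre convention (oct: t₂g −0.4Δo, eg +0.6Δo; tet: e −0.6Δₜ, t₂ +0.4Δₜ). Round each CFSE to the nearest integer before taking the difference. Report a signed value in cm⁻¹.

-2065

Octahedral (high-spin): t2g^4 e_g^2, CFSE = 4(−0.4) + 2(+0.6) = -0.4Δo = -0.4 × 15490 = -6196 cm⁻¹.
Tetrahedral: e^3 t2^3, CFSE = 3(−0.6) + 3(+0.4) = -0.6Δₜ = -0.6 × (4/9) × 15490 = -4131 cm⁻¹.
OSPE = -6196 − (-4131) = -2065 cm⁻¹.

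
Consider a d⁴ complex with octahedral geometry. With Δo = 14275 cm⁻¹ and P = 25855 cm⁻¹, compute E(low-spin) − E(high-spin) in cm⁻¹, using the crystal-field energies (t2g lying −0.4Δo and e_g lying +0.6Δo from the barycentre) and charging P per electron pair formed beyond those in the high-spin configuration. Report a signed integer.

11580

High-spin: t2g^3 e_g^1, CFSE = -0.6Δo = -8565 cm⁻¹.
For low-spin the configuration is t2g^4 e_g^0: orbital energy -1.6 × 14275 = -22840 cm⁻¹, and 1 additional pair relative to high-spin adds 25855 cm⁻¹, giving 3015 cm⁻¹.
E(LS) − E(HS) = 3015 − (-8565) = 11580 cm⁻¹.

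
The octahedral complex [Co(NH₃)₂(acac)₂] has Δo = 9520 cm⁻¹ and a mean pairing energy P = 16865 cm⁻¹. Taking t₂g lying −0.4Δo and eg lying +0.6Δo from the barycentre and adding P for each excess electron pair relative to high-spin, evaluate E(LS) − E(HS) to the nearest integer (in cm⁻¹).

7345

Ligand charges: 2×(+0) from NH₃ and 2×(-1) from acac⁻ sum to -2; with overall charge +0, Co is +2.
Co is in group 9, so Co²⁺ is d⁷ (9 − 2 = 7).
High-spin: t₂g⁵ eg², CFSE = -0.8Δo = -7616 cm⁻¹.
For low-spin the configuration is t₂g⁶ eg¹: orbital energy -1.8 × 9520 = -17136 cm⁻¹, and 1 additional pair relative to high-spin adds 16865 cm⁻¹, giving -271 cm⁻¹.
The difference is -271 − (-7616) = 7345 cm⁻¹, so high-spin lies lower.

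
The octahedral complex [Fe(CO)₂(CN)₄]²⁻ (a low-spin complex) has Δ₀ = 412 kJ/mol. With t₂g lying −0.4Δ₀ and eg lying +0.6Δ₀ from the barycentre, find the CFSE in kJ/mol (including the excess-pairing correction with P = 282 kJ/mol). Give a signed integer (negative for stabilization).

-425

Ligand charges: 2×(+0) from CO and 4×(-1) from CN⁻ sum to -4; with overall charge -2, Fe is +2.
Fe sits in group 8; removing 2 electrons leaves Fe²⁺ with 8 − 2 = 6 d electrons.
Configuration: t₂g⁶ eg⁰.
CFSE(orbital) = 6×(-0.4Δ₀) + 0×(0.6Δ₀) = -2.4Δ₀; with Δ₀ = 412 kJ/mol that is -989 kJ/mol.
Pairing penalty: 3 pairs vs 1 in the high-spin reference → 2 extra × P = 564 kJ/mol.
Net CFSE = -989 + 564 = -425 kJ/mol.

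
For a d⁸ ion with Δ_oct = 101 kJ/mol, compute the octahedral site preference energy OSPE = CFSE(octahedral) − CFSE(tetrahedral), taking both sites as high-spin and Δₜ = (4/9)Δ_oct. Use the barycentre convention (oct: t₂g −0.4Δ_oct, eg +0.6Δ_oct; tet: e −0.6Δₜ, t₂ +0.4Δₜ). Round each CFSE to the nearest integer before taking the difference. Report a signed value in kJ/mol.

-85

Octahedral high-spin t₂g⁶ eg²: CFSE = -1.2 × 101 = -121 kJ/mol.
Tetrahedral e⁴ t₂⁴ gives -0.8Δₜ = -0.8 × (4/9) × 101 = -36 kJ/mol.
OSPE = -121 − (-36) = -85 kJ/mol.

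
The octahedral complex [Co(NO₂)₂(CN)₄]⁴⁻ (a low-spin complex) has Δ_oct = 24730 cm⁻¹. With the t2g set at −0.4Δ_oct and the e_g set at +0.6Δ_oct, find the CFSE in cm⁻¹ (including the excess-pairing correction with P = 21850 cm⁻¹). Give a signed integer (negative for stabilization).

-22664

Ligand charges: 2×(-1) from NO₂⁻ and 4×(-1) from CN⁻ sum to -6; with overall charge -4, Co is +2.
Group 9 minus oxidation state +2 gives a d⁷ configuration for Co²⁺.
The d⁷ electrons fill as t2g^6 e_g^1.
Orbital CFSE = 6(-0.4) + 1(0.6) = -1.8Δ_oct = -1.8 × 24730 = -44514 cm⁻¹.
Relative to high-spin t2g^5 e_g^2 (2 paired), the low-spin configuration has 1 additional pair, contributing +1 × 21850 = +21850 cm⁻¹.
Combining: -44514 + 21850 = -22664 cm⁻¹.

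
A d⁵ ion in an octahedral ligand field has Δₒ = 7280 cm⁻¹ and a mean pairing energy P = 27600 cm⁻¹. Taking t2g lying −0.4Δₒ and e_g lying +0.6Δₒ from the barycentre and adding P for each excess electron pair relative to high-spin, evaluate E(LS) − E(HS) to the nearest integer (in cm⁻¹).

40640

In the high-spin limit (t2g^3 e_g^2) the orbital term is 0.0Δₒ = 0 cm⁻¹, with no excess pairing.
Low-spin: t2g^5 e_g^0, orbital CFSE = -2.0Δₒ = -14560 cm⁻¹; plus 2 excess pairs × P = +55200 cm⁻¹; total 40640 cm⁻¹.
Thus E(LS) − E(HS) = 40640 cm⁻¹.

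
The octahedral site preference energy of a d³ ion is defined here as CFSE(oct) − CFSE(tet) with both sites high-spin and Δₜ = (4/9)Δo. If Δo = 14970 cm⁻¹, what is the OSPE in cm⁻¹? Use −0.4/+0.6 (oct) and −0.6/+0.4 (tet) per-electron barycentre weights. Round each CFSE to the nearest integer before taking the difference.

Octahedral high-spin t2g^3 e_g^0: CFSE = -1.2 × 14970 = -17964 cm⁻¹.
Tetrahedral e^2 t2^1 gives -0.8Δₜ = -0.8 × (4/9) × 14970 = -5323 cm⁻¹.
OSPE = CFSE(oct) − CFSE(tet) = -17964 − (-5323) = -12641 cm⁻¹.

-12641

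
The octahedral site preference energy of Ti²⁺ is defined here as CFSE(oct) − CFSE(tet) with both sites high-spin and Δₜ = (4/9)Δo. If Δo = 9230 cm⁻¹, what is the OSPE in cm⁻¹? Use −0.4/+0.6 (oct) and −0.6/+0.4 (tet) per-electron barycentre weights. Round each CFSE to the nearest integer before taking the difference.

-2461

Ti sits in group 4; removing 2 electrons leaves Ti²⁺ with 4 − 2 = 2 d electrons.
Octahedral (high-spin): t2g^2 e_g^0, CFSE = 2(−0.4) + 0(+0.6) = -0.8Δo = -0.8 × 9230 = -7384 cm⁻¹.
In a tetrahedral site the filling is e^2 t2^0: CFSE(tet) = -1.2Δₜ = -1.2 × (4/9)(9230) = -4923 cm⁻¹.
OSPE = -7384 − (-4923) = -2461 cm⁻¹.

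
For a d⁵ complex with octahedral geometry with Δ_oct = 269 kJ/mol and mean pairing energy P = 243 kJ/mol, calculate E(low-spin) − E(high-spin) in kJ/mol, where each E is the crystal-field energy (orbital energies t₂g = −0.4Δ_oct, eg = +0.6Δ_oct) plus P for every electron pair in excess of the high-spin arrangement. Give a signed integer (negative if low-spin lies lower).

High-spin d⁵ fills as t₂g³ eg² with CFSE 3(−0.4) + 2(+0.6) = 0.0Δ_oct = 0 kJ/mol.
For low-spin the configuration is t₂g⁵ eg⁰: orbital energy -2.0 × 269 = -538 kJ/mol, and 2 additional pairs relative to high-spin add 486 kJ/mol, giving -52 kJ/mol.
Thus E(LS) − E(HS) = -52 kJ/mol.

-52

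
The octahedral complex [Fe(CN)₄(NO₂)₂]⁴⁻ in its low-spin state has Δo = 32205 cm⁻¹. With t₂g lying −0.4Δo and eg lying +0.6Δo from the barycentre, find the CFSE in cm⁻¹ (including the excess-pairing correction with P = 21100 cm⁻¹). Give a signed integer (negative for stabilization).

-35092

Ligand charges: 4×(-1) from CN⁻ and 2×(-1) from NO₂⁻ sum to -6; with overall charge -4, Fe is +2.
Fe is in group 8, so Fe²⁺ is d⁶ (8 − 2 = 6).
Configuration: t₂g⁶ eg⁰.
Orbital CFSE = 6(-0.4) + 0(0.6) = -2.4Δo = -2.4 × 32205 = -77292 cm⁻¹.
Relative to high-spin t₂g⁴ eg² (1 paired), the low-spin configuration has 2 additional pairs, contributing +2 × 21100 = +42200 cm⁻¹.
Combining: -77292 + 42200 = -35092 cm⁻¹.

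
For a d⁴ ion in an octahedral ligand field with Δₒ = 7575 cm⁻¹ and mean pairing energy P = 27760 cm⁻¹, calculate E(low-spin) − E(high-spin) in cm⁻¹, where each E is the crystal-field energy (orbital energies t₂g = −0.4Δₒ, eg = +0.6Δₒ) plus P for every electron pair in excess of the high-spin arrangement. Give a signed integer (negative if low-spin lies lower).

20185

High-spin: t₂g³ eg¹, CFSE = -0.6Δₒ = -4545 cm⁻¹.
Low-spin: t₂g⁴ eg⁰, orbital CFSE = -1.6Δₒ = -12120 cm⁻¹; plus 1 excess pair × P = +27760 cm⁻¹; total 15640 cm⁻¹.
E(LS) − E(HS) = 15640 − (-4545) = 20185 cm⁻¹.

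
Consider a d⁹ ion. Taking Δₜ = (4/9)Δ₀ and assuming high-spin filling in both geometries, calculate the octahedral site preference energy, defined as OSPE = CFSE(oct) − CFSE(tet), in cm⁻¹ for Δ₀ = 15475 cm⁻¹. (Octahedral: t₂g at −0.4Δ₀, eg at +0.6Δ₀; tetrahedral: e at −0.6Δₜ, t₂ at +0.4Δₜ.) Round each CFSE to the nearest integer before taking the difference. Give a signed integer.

-6534

Octahedral (high-spin): t₂g⁶ eg³, CFSE = 6(−0.4) + 3(+0.6) = -0.6Δ₀ = -0.6 × 15475 = -9285 cm⁻¹.
Tetrahedral e⁴ t₂⁵ gives -0.4Δₜ = -0.4 × (4/9) × 15475 = -2751 cm⁻¹.
Subtracting, OSPE = -9285 − (-2751) = -6534 cm⁻¹.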